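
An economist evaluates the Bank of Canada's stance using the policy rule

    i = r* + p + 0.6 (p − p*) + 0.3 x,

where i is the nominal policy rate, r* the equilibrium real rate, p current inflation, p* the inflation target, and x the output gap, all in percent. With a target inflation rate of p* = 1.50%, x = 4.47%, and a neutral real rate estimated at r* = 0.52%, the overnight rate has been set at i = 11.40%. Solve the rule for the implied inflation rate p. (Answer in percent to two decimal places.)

6.52%

Collecting p: i = r* + (1 + 0.6) p − 0.6 p* + 0.3 x
1.6 p = 11.40 − 0.52 + 0.6 × 1.50 − 0.3 × 4.47 = 10.439
p = 10.439 / 1.6 = 6.52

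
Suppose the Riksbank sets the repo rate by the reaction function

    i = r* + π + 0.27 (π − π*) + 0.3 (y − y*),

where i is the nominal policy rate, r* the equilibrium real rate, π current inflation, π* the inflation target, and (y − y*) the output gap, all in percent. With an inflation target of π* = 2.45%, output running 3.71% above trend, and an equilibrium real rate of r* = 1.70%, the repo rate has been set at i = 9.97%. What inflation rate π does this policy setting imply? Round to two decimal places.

6.16%

Output 3.71% above potential → (y − y*) = 3.71.
Collecting π: i = r* + (1 + 0.27) π − 0.27 π* + 0.3 (y − y*)
1.27 π = 9.97 − 1.70 + 0.27 × 2.45 − 0.3 × 3.71 = 7.8185
π = 7.8185 / 1.27 = 6.16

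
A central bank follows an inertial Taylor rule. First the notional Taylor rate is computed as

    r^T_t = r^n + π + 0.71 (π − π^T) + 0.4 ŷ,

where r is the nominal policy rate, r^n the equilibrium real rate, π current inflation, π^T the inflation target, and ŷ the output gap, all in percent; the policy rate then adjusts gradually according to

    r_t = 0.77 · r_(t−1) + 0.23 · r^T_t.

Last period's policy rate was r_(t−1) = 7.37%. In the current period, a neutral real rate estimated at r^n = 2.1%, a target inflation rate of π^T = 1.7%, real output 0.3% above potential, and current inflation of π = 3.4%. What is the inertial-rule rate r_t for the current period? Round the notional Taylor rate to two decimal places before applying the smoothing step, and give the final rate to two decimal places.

Output 0.3% above potential → ŷ = 0.3.
r^T_t = 2.1 + 3.4 + 0.71 × (3.4 − 1.7) + 0.4 × 0.3
   = 2.1 + 3.4 + 1.207 + 0.12 = 6.83
r_t = 0.77 × 7.37 + 0.23 × 6.83 = 5.6749 + 1.5709 = 7.25

7.25%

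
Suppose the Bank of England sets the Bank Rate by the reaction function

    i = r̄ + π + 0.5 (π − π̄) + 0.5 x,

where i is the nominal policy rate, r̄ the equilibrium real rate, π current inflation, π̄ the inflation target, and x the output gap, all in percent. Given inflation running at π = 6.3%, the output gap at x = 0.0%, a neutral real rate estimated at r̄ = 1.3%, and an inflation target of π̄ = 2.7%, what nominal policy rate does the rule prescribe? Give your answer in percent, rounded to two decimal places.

i = 1.3 + 6.3 + 0.5 × (6.3 − 2.7) + 0.5 × 0.0
   = 1.3 + 6.3 + 1.8 + 0 = 9.40

9.40%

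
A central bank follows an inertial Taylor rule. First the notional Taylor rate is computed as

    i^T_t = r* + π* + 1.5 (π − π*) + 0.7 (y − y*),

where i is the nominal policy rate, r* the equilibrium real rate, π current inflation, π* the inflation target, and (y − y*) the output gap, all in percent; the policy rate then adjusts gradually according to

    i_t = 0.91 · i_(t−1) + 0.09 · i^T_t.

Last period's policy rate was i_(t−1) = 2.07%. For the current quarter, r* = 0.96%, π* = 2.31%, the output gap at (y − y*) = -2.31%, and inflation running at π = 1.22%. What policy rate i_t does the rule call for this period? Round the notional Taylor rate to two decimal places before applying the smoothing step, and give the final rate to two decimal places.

1.89%

i^T_t = 0.96 + 2.31 + 1.5 × (1.22 − 2.31) + 0.7 × (-2.31)
   = 0.96 + 2.31 − 1.635 − 1.617 = 0.02
i_t = 0.91 × 2.07 + 0.09 × 0.02 = 1.8837 + 0.0018 = 1.89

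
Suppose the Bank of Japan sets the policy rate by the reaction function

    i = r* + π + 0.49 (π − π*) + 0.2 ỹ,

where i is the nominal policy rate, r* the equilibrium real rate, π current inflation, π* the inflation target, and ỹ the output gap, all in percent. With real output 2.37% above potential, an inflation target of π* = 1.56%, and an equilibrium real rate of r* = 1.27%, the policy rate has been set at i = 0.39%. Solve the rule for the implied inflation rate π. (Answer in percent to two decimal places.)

Output 2.37% above potential → ỹ = 2.37.
Collecting π: i = r* + (1 + 0.49) π − 0.49 π* + 0.2 ỹ
1.49 π = 0.39 − 1.27 + 0.49 × 1.56 − 0.2 × 2.37 = -0.5896
π = -0.5896 / 1.49 = -0.40

-0.40%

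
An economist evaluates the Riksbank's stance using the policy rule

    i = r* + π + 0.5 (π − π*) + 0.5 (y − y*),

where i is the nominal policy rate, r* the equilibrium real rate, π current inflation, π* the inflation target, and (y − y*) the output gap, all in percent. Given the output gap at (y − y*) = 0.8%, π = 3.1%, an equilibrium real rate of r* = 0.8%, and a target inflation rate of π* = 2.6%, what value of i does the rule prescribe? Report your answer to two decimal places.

i = 0.8 + 3.1 + 0.5 × (3.1 − 2.6) + 0.5 × 0.8
   = 0.8 + 3.1 + 0.25 + 0.4 = 4.55

4.55%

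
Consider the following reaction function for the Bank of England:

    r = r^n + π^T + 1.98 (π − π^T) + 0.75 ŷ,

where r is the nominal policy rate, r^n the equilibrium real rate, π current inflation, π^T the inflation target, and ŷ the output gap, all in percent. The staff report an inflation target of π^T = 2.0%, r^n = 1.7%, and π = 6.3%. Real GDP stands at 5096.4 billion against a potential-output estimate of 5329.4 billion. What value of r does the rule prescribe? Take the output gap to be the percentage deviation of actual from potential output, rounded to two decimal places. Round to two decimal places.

8.94%

Output gap = 100 × (5096.4 − 5329.4) / 5329.4 = -4.37%.
r = 1.70 + 2.00 + 1.98 × (6.30 − 2.00) + 0.75 × (-4.37)
   = 1.70 + 2 + 8.514 − 3.2775 = 8.94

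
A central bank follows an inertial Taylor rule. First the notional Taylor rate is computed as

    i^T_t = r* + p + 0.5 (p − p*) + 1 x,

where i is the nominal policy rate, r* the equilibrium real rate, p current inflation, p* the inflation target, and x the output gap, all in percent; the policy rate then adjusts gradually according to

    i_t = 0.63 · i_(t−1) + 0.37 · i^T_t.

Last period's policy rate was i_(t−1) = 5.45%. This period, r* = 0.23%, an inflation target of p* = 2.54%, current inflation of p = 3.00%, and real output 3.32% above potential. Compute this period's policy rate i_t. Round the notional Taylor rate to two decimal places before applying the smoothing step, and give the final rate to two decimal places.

5.94%

Output 3.32% above potential → x = 3.32.
i^T_t = 0.23 + 3.00 + 0.5 × (3.00 − 2.54) + 1 × 3.32
   = 0.23 + 3 + 0.23 + 3.32 = 6.78
i_t = 0.63 × 5.45 + 0.37 × 6.78 = 3.4335 + 2.5086 = 5.94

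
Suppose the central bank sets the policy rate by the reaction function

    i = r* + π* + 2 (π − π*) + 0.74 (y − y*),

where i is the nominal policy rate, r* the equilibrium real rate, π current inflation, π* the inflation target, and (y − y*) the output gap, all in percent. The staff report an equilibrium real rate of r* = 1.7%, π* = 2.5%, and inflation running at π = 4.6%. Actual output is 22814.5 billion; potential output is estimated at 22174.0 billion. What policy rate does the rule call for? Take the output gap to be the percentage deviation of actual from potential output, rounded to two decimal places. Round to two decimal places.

10.54%

Output gap = 100 × (22814.5 − 22174.0) / 22174.0 = 2.89%.
i = 1.70 + 2.50 + 2 × (4.60 − 2.50) + 0.74 × 2.89
   = 1.70 + 2.5 + 4.2 + 2.1386 = 10.54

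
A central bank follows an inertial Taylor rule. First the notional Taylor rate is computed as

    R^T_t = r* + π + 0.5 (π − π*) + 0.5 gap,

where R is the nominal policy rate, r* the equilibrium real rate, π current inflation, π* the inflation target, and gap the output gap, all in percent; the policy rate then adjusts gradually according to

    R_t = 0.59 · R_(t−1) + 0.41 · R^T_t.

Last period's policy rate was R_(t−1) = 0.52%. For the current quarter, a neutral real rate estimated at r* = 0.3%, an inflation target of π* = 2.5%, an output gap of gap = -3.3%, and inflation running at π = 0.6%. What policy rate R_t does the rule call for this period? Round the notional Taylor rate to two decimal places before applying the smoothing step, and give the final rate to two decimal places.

R^T_t = 0.3 + 0.6 + 0.5 × (0.6 − 2.5) + 0.5 × (-3.3)
   = 0.3 + 0.6 − 0.95 − 1.65 = -1.70
R_t = 0.59 × 0.52 + 0.41 × (-1.70) = 0.3068 − 0.697 = -0.39

-0.39%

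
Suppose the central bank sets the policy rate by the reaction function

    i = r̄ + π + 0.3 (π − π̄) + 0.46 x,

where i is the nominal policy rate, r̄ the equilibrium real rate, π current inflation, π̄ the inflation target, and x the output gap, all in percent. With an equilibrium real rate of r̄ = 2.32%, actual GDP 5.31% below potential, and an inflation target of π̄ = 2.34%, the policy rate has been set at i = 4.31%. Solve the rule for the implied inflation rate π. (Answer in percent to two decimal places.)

3.95%

Output 5.31% below potential → x = -5.31.
Collecting π: i = r̄ + (1 + 0.3) π − 0.3 π̄ + 0.46 x
1.3 π = 4.31 − 2.32 + 0.3 × 2.34 − 0.46 × (-5.31) = 5.1346
π = 5.1346 / 1.3 = 3.95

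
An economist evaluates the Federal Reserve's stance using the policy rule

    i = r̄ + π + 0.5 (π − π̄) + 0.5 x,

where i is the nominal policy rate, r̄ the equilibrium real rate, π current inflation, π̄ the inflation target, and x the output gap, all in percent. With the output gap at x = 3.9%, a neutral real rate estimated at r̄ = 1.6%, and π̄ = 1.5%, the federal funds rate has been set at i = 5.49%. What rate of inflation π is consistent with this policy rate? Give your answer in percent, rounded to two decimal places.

1.79%

Collecting π: i = r̄ + (1 + 0.5) π − 0.5 π̄ + 0.5 x
1.5 π = 5.49 − 1.6 + 0.5 × 1.5 − 0.5 × 3.9 = 2.69
π = 2.69 / 1.5 = 1.79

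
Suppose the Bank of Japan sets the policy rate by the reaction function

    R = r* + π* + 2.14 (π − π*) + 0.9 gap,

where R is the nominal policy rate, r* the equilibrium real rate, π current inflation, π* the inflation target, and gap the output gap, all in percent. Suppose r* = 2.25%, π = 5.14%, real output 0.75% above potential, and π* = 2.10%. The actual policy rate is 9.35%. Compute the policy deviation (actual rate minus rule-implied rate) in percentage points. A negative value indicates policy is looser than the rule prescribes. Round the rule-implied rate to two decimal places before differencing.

Output 0.75% above potential → gap = 0.75.
R = 2.25 + 2.10 + 2.14 × (5.14 − 2.10) + 0.9 × 0.75
   = 2.25 + 2.1 + 6.5056 + 0.675 = 11.53
Deviation = 9.35 − 11.53 = -2.18 pp.

-2.18 pp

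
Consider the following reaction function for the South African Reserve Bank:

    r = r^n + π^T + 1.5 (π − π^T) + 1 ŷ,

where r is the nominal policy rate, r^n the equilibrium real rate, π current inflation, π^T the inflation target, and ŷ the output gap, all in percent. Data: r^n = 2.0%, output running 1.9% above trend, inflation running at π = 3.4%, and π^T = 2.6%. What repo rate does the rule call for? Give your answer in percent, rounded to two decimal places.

7.70%

Output 1.9% above potential → ŷ = 1.9.
r = 2.0 + 2.6 + 1.5 × (3.4 − 2.6) + 1 × 1.9
   = 2.0 + 2.6 + 1.2 + 1.9 = 7.70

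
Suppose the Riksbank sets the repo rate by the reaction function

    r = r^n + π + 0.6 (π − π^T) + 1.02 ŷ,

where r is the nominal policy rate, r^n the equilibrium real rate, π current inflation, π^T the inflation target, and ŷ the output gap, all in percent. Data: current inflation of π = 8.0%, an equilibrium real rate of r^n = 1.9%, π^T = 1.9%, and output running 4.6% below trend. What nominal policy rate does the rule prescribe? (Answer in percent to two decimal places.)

Output 4.6% below potential → ŷ = -4.6.
r = 1.9 + 8.0 + 0.6 × (8.0 − 1.9) + 1.02 × (-4.6)
   = 1.9 + 8 + 3.66 − 4.692 = 8.87

8.87%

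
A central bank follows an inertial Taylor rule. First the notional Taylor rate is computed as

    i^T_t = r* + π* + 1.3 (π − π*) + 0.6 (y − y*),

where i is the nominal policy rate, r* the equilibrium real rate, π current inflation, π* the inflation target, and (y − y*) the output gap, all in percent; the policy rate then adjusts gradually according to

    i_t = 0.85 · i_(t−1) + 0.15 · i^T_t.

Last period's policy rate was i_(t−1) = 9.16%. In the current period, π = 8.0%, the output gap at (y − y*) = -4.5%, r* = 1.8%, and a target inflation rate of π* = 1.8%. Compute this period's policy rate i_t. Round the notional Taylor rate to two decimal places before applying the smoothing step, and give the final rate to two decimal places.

9.13%

i^T_t = 1.8 + 1.8 + 1.3 × (8.0 − 1.8) + 0.6 × (-4.5)
   = 1.8 + 1.8 + 8.06 − 2.7 = 8.96
i_t = 0.85 × 9.16 + 0.15 × 8.96 = 7.786 + 1.344 = 9.13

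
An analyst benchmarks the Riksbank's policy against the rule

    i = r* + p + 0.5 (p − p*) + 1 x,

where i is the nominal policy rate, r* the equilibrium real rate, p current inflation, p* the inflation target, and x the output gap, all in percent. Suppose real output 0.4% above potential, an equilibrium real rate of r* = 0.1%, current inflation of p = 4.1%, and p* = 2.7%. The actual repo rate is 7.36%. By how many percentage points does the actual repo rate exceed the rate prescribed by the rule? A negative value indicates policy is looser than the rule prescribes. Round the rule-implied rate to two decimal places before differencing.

Output 0.4% above potential → x = 0.4.
i = 0.1 + 4.1 + 0.5 × (4.1 − 2.7) + 1 × 0.4
   = 0.1 + 4.1 + 0.7 + 0.4 = 5.30
Deviation = 7.36 − 5.30 = 2.06 pp.

2.06 pp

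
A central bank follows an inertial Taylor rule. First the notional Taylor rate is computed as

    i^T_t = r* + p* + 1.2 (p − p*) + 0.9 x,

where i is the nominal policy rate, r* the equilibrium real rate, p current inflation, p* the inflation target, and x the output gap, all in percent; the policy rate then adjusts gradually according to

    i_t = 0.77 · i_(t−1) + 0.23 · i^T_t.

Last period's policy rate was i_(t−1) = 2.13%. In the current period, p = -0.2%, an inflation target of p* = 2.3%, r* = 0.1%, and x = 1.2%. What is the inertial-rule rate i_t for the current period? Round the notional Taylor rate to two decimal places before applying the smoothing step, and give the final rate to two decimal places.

1.75%

i^T_t = 0.1 + 2.3 + 1.2 × (-0.2 − 2.3) + 0.9 × 1.2
   = 0.1 + 2.3 − 3 + 1.08 = 0.48
i_t = 0.77 × 2.13 + 0.23 × 0.48 = 1.6401 + 0.1104 = 1.75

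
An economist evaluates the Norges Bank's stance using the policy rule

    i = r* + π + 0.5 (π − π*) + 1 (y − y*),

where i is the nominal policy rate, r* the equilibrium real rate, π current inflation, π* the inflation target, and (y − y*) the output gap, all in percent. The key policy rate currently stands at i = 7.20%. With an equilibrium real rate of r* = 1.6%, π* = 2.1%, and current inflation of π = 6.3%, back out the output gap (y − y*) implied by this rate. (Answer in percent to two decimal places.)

1 (y − y*) = 7.20 − 1.6 − 6.3 − 0.5 × (6.3 − 2.1) = -2.8
(y − y*) = -2.8 / 1 = -2.80

-2.80%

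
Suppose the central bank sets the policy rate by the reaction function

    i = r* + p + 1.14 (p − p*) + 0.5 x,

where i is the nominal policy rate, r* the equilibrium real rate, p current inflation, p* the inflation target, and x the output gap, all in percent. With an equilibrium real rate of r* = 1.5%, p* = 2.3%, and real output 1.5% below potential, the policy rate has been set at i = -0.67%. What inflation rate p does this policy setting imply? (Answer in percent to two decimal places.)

0.56%

Output 1.5% below potential → x = -1.5.
Collecting p: i = r* + (1 + 1.14) p − 1.14 p* + 0.5 x
2.14 p = -0.67 − 1.5 + 1.14 × 2.3 − 0.5 × (-1.5) = 1.202
p = 1.202 / 2.14 = 0.56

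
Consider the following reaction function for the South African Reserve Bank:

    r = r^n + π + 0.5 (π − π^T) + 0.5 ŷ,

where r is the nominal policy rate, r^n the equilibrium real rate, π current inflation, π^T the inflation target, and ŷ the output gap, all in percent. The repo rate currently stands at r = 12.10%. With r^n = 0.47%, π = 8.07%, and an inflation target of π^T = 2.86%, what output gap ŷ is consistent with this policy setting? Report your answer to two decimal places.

1.91%

0.5 ŷ = 12.10 − 0.47 − 8.07 − 0.5 × (8.07 − 2.86) = 0.955
ŷ = 0.955 / 0.5 = 1.91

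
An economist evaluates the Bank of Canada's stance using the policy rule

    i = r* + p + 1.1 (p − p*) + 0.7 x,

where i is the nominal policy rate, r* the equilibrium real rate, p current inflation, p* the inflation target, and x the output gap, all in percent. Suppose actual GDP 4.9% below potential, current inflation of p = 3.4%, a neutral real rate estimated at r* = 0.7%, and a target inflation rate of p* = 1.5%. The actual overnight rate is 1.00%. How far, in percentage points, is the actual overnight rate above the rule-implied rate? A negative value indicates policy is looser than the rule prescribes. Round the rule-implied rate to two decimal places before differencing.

-1.76 pp

Output 4.9% below potential → x = -4.9.
i = 0.7 + 3.4 + 1.1 × (3.4 − 1.5) + 0.7 × (-4.9)
   = 0.7 + 3.4 + 2.09 − 3.43 = 2.76
Deviation = 1.00 − 2.76 = -1.76 pp.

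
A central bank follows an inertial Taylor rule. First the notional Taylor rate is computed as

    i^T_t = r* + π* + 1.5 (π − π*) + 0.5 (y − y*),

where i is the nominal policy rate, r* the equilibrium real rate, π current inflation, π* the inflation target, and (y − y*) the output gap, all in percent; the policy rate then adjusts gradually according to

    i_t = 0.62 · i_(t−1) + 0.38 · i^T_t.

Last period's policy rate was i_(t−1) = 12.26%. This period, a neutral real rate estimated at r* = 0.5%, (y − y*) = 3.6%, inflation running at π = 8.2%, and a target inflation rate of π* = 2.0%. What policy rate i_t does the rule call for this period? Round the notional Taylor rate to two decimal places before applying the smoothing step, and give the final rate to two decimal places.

12.77%

i^T_t = 0.5 + 2.0 + 1.5 × (8.2 − 2.0) + 0.5 × 3.6
   = 0.5 + 2 + 9.3 + 1.8 = 13.60
i_t = 0.62 × 12.26 + 0.38 × 13.60 = 7.6012 + 5.168 = 12.77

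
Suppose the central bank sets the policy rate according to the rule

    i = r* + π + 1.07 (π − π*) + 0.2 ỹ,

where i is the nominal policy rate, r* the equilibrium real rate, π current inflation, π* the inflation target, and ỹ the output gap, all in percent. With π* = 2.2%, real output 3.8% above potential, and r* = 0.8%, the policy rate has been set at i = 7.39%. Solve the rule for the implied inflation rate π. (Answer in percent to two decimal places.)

3.95%

Output 3.8% above potential → ỹ = 3.8.
Collecting π: i = r* + (1 + 1.07) π − 1.07 π* + 0.2 ỹ
2.07 π = 7.39 − 0.8 + 1.07 × 2.2 − 0.2 × 3.8 = 8.184
π = 8.184 / 2.07 = 3.95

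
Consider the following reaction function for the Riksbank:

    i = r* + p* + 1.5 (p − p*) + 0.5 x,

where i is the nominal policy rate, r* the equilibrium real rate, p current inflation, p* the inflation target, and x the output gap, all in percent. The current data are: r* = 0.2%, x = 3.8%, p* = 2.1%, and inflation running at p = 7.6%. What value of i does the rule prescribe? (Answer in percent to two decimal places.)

i = 0.2 + 2.1 + 1.5 × (7.6 − 2.1) + 0.5 × 3.8
   = 0.2 + 2.1 + 8.25 + 1.9 = 12.45

12.45%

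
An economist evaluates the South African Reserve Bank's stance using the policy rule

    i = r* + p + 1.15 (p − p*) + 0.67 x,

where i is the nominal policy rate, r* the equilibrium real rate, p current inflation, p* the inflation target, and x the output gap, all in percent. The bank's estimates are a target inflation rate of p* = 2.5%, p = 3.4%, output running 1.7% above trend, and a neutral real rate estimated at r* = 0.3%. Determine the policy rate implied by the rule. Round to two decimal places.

Output 1.7% above potential → x = 1.7.
i = 0.3 + 3.4 + 1.15 × (3.4 − 2.5) + 0.67 × 1.7
   = 0.3 + 3.4 + 1.035 + 1.139 = 5.87

5.87%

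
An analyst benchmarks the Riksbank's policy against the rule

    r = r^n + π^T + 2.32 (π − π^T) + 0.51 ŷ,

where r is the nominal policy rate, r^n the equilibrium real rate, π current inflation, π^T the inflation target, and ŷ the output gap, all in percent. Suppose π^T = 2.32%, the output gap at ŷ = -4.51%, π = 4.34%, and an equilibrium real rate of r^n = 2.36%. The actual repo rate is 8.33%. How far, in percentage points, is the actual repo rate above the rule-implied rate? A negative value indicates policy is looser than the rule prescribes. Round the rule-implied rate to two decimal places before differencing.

1.26 pp

r = 2.36 + 2.32 + 2.32 × (4.34 − 2.32) + 0.51 × (-4.51)
   = 2.36 + 2.32 + 4.6864 − 2.3001 = 7.07
Deviation = 8.33 − 7.07 = 1.26 pp.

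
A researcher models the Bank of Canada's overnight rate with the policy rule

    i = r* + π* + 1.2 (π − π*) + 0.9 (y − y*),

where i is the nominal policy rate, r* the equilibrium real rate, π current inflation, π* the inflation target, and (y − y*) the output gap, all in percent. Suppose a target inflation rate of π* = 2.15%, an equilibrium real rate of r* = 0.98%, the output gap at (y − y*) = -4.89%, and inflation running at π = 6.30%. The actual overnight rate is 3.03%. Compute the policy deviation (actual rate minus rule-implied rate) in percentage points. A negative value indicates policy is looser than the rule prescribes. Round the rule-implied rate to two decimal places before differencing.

i = 0.98 + 2.15 + 1.2 × (6.30 − 2.15) + 0.9 × (-4.89)
   = 0.98 + 2.15 + 4.98 − 4.401 = 3.71
Deviation = 3.03 − 3.71 = -0.68 pp.

-0.68 pp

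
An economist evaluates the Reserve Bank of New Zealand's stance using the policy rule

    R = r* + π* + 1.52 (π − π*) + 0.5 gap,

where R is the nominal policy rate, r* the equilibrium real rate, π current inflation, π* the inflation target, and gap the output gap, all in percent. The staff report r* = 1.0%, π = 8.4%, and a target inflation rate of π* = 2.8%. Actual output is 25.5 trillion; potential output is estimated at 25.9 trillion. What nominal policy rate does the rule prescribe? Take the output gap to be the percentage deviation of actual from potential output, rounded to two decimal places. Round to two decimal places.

Output gap = 100 × (25.5 − 25.9) / 25.9 = -1.54%.
R = 1.00 + 2.80 + 1.52 × (8.40 − 2.80) + 0.5 × (-1.54)
   = 1.00 + 2.8 + 8.512 − 0.77 = 11.54

11.54%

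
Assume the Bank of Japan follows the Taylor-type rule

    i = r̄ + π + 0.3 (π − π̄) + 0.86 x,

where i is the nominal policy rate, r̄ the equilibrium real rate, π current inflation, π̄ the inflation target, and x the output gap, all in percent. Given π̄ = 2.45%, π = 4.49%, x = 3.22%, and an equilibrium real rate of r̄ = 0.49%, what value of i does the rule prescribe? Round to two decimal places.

8.36%

i = 0.49 + 4.49 + 0.3 × (4.49 − 2.45) + 0.86 × 3.22
   = 0.49 + 4.49 + 0.612 + 2.7692 = 8.36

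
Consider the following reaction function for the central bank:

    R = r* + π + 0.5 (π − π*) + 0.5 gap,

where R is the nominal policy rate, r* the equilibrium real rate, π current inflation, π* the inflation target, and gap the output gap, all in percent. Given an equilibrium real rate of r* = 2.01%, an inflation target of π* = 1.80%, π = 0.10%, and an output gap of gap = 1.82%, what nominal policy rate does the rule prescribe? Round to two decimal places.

R = 2.01 + 0.10 + 0.5 × (0.10 − 1.80) + 0.5 × 1.82
   = 2.01 + 0.1 − 0.85 + 0.91 = 2.17

2.17%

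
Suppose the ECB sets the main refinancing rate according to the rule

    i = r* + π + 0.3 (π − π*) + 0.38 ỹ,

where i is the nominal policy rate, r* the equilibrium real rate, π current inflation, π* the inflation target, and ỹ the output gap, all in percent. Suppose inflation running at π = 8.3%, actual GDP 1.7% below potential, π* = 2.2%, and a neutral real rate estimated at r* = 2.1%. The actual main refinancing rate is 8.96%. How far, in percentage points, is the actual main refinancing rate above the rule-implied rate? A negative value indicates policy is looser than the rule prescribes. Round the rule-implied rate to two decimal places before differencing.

-2.62 pp

Output 1.7% below potential → ỹ = -1.7.
i = 2.1 + 8.3 + 0.3 × (8.3 − 2.2) + 0.38 × (-1.7)
   = 2.1 + 8.3 + 1.83 − 0.646 = 11.58
Deviation = 8.96 − 11.58 = -2.62 pp.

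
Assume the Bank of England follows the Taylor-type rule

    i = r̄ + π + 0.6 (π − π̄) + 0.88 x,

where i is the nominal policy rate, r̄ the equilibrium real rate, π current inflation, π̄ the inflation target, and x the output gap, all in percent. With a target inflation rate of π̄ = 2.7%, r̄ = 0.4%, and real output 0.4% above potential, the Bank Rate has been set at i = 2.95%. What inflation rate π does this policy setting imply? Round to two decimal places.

2.39%

Output 0.4% above potential → x = 0.4.
Collecting π: i = r̄ + (1 + 0.6) π − 0.6 π̄ + 0.88 x
1.6 π = 2.95 − 0.4 + 0.6 × 2.7 − 0.88 × 0.4 = 3.818
π = 3.818 / 1.6 = 2.39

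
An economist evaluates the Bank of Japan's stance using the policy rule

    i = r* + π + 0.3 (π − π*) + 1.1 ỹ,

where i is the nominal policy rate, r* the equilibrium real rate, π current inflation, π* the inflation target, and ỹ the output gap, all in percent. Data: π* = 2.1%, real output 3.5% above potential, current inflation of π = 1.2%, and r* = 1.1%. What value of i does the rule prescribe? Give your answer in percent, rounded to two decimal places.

Output 3.5% above potential → ỹ = 3.5.
i = 1.1 + 1.2 + 0.3 × (1.2 − 2.1) + 1.1 × 3.5
   = 1.1 + 1.2 − 0.27 + 3.85 = 5.88

5.88%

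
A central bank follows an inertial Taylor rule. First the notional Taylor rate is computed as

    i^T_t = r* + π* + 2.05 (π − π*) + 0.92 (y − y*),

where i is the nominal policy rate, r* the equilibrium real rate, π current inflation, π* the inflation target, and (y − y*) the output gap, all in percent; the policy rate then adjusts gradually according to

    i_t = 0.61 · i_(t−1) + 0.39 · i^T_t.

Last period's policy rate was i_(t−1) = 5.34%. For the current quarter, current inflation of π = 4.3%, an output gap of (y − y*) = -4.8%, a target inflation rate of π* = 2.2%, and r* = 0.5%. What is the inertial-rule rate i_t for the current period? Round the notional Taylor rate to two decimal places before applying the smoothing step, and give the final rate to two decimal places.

i^T_t = 0.5 + 2.2 + 2.05 × (4.3 − 2.2) + 0.92 × (-4.8)
   = 0.5 + 2.2 + 4.305 − 4.416 = 2.59
i_t = 0.61 × 5.34 + 0.39 × 2.59 = 3.2574 + 1.0101 = 4.27

4.27%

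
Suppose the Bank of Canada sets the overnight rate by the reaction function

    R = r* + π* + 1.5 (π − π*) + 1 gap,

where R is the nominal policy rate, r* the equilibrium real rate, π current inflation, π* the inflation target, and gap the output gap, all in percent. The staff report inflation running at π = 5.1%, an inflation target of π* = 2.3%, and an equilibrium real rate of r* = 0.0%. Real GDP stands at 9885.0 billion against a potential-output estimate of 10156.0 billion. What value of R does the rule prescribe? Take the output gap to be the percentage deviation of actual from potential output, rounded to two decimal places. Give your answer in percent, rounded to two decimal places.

Output gap = 100 × (9885.0 − 10156.0) / 10156.0 = -2.67%.
R = 0.00 + 2.30 + 1.5 × (5.10 − 2.30) + 1 × (-2.67)
   = 0.00 + 2.3 + 4.2 − 2.67 = 3.83

3.83%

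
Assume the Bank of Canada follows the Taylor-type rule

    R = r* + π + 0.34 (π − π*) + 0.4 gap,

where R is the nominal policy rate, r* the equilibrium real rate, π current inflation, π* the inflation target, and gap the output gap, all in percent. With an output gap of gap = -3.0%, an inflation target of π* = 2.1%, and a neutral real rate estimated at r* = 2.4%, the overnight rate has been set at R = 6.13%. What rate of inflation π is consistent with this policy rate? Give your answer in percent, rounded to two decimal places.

4.21%

Collecting π: R = r* + (1 + 0.34) π − 0.34 π* + 0.4 gap
1.34 π = 6.13 − 2.4 + 0.34 × 2.1 − 0.4 × (-3.0) = 5.644
π = 5.644 / 1.34 = 4.21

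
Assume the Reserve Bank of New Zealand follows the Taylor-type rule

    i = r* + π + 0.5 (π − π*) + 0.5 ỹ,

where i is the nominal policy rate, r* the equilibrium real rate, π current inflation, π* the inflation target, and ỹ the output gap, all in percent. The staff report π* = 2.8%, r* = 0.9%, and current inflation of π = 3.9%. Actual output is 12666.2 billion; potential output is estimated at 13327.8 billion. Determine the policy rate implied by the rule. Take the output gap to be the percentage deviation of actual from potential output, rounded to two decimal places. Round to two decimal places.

Output gap = 100 × (12666.2 − 13327.8) / 13327.8 = -4.96%.
i = 0.90 + 3.90 + 0.5 × (3.90 − 2.80) + 0.5 × (-4.96)
   = 0.90 + 3.9 + 0.55 − 2.48 = 2.87

2.87%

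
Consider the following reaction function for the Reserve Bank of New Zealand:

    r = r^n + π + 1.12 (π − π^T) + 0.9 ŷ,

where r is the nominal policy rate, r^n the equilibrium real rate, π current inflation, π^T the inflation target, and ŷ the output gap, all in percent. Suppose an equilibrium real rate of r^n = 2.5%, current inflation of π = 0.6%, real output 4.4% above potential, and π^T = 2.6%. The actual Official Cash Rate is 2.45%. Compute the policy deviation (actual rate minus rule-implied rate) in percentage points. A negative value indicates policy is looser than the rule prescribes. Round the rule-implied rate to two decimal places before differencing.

-2.37 pp

Output 4.4% above potential → ŷ = 4.4.
r = 2.5 + 0.6 + 1.12 × (0.6 − 2.6) + 0.9 × 4.4
   = 2.5 + 0.6 − 2.24 + 3.96 = 4.82
Deviation = 2.45 − 4.82 = -2.37 pp.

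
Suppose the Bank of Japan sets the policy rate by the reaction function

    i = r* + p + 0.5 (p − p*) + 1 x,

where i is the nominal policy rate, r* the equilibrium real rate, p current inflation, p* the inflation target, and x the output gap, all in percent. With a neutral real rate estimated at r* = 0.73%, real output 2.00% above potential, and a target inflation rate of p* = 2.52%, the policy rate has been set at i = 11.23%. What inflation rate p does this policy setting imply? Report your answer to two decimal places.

6.51%

Output 2.00% above potential → x = 2.00.
Collecting p: i = r* + (1 + 0.5) p − 0.5 p* + 1 x
1.5 p = 11.23 − 0.73 + 0.5 × 2.52 − 1 × 2.00 = 9.76
p = 9.76 / 1.5 = 6.51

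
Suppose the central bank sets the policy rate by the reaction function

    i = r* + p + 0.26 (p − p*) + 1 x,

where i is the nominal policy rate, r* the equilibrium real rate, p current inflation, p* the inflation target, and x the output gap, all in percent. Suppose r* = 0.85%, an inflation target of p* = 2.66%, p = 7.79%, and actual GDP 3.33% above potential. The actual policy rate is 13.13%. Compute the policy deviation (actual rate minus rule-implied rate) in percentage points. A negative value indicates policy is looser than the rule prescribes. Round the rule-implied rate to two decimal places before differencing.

Output 3.33% above potential → x = 3.33.
i = 0.85 + 7.79 + 0.26 × (7.79 − 2.66) + 1 × 3.33
   = 0.85 + 7.79 + 1.3338 + 3.33 = 13.30
Deviation = 13.13 − 13.30 = -0.17 pp.

-0.17 pp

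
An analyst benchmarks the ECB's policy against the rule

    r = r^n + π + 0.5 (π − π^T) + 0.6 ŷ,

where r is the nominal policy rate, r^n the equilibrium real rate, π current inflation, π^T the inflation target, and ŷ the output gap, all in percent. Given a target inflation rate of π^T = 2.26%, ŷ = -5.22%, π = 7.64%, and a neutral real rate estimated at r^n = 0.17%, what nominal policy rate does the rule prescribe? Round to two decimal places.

r = 0.17 + 7.64 + 0.5 × (7.64 − 2.26) + 0.6 × (-5.22)
   = 0.17 + 7.64 + 2.69 − 3.132 = 7.37

7.37%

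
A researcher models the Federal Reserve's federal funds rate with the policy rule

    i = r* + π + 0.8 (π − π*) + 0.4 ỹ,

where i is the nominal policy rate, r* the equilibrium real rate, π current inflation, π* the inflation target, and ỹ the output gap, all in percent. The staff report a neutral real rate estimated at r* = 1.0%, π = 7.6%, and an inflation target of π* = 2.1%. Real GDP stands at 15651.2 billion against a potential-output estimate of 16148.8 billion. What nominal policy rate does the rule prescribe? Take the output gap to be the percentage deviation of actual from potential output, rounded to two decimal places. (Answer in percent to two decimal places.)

11.77%

Output gap = 100 × (15651.2 − 16148.8) / 16148.8 = -3.08%.
i = 1.00 + 7.60 + 0.8 × (7.60 − 2.10) + 0.4 × (-3.08)
   = 1.00 + 7.6 + 4.4 − 1.232 = 11.77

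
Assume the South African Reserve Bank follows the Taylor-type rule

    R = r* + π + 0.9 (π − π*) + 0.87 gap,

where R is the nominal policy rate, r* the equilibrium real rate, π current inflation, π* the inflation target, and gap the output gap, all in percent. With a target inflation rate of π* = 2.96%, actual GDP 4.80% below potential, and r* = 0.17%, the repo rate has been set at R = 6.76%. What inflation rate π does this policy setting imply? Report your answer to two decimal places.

7.07%

Output 4.80% below potential → gap = -4.80.
Collecting π: R = r* + (1 + 0.9) π − 0.9 π* + 0.87 gap
1.9 π = 6.76 − 0.17 + 0.9 × 2.96 − 0.87 × (-4.80) = 13.43
π = 13.43 / 1.9 = 7.07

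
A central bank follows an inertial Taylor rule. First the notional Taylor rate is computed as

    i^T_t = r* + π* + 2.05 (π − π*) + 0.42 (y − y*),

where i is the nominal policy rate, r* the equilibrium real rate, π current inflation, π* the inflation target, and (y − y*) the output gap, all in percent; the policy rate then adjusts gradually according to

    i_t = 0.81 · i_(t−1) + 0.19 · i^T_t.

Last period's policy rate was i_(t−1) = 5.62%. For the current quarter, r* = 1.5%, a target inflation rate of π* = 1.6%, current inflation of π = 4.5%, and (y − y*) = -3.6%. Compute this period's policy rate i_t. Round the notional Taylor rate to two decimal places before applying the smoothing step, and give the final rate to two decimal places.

5.98%

i^T_t = 1.5 + 1.6 + 2.05 × (4.5 − 1.6) + 0.42 × (-3.6)
   = 1.5 + 1.6 + 5.945 − 1.512 = 7.53
i_t = 0.81 × 5.62 + 0.19 × 7.53 = 4.5522 + 1.4307 = 5.98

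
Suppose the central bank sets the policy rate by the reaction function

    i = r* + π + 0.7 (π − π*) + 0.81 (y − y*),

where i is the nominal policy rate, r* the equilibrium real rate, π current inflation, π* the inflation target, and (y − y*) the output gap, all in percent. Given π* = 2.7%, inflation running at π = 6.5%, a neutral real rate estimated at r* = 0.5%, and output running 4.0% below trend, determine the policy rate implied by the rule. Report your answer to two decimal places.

6.42%

Output 4.0% below potential → (y − y*) = -4.0.
i = 0.5 + 6.5 + 0.7 × (6.5 − 2.7) + 0.81 × (-4.0)
   = 0.5 + 6.5 + 2.66 − 3.24 = 6.42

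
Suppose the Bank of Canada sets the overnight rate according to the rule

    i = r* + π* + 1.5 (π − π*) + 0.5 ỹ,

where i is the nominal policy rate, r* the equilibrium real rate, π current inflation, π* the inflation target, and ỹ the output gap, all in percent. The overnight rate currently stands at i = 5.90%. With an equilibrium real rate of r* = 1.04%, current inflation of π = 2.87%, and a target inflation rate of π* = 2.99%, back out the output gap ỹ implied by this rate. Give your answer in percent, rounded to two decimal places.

4.10%

0.5 ỹ = 5.90 − 1.04 − 2.99 − 1.5 × (2.87 − 2.99) = 2.05
ỹ = 2.05 / 0.5 = 4.10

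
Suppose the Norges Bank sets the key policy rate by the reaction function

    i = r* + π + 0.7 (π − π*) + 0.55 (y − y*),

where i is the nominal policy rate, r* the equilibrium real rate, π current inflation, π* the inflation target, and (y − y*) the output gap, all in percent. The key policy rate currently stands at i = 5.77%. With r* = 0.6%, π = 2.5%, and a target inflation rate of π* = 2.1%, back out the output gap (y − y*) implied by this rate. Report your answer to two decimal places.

0.55 (y − y*) = 5.77 − 0.6 − 2.5 − 0.7 × (2.5 − 2.1) = 2.39
(y − y*) = 2.39 / 0.55 = 4.35

4.35%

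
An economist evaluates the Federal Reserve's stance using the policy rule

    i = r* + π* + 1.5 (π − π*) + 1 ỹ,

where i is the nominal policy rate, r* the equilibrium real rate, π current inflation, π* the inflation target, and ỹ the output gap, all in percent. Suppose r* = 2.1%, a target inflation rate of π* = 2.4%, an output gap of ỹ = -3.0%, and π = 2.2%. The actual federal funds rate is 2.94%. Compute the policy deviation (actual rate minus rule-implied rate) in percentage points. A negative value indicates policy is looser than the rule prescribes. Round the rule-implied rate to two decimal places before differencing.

1.74 pp

i = 2.1 + 2.4 + 1.5 × (2.2 − 2.4) + 1 × (-3.0)
   = 2.1 + 2.4 − 0.3 − 3 = 1.20
Deviation = 2.94 − 1.20 = 1.74 pp.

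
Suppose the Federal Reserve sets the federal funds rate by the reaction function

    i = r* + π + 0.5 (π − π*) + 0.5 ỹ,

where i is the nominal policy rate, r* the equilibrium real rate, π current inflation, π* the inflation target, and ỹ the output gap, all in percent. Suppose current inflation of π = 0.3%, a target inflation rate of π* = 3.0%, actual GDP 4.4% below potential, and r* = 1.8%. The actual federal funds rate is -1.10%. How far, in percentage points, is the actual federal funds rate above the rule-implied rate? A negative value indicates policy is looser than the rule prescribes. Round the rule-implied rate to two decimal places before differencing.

0.35 pp

Output 4.4% below potential → ỹ = -4.4.
i = 1.8 + 0.3 + 0.5 × (0.3 − 3.0) + 0.5 × (-4.4)
   = 1.8 + 0.3 − 1.35 − 2.2 = -1.45
Deviation = -1.10 − (-1.45) = 0.35 pp.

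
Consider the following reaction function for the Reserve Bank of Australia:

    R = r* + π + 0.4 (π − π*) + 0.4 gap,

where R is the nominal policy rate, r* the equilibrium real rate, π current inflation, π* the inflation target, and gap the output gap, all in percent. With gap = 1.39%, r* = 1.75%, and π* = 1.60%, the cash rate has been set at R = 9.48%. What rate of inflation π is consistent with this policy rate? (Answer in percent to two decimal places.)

Collecting π: R = r* + (1 + 0.4) π − 0.4 π* + 0.4 gap
1.4 π = 9.48 − 1.75 + 0.4 × 1.60 − 0.4 × 1.39 = 7.814
π = 7.814 / 1.4 = 5.58

5.58%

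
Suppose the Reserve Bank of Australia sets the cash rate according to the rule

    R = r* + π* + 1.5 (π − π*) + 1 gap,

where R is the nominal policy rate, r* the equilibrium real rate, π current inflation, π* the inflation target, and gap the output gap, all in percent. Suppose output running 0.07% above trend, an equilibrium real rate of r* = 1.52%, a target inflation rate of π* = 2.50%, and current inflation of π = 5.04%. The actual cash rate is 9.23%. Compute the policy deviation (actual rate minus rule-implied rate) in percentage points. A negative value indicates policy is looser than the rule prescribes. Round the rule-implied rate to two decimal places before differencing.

1.33 pp

Output 0.07% above potential → gap = 0.07.
R = 1.52 + 2.50 + 1.5 × (5.04 − 2.50) + 1 × 0.07
   = 1.52 + 2.5 + 3.81 + 0.07 = 7.90
Deviation = 9.23 − 7.90 = 1.33 pp.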